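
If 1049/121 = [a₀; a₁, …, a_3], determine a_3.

Run the Euclidean algorithm, recording each quotient:
1049 ÷ 121 → quotient 8, remainder 81
121 ÷ 81 → quotient 1, remainder 40
81 ÷ 40 → quotient 2, remainder 1
40 ÷ 1 → quotient 40, remainder 0

40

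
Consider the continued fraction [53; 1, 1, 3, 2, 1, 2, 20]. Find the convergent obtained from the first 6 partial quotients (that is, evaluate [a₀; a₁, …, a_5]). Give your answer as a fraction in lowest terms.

1232/23

Start with 1.
2 + 1/(1/1) = 2 + 1/1 = 3/1
3 + 1/(3/1) = 3 + 1/3 = 10/3
1 + 1/(10/3) = 1 + 3/10 = 13/10
1 + 1/(13/10) = 1 + 10/13 = 23/13
53 + 1/(23/13) = 53 + 13/23 = 1232/23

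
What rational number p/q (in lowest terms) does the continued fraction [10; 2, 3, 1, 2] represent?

Start with 2.
1 + 1/(2/1) = 1 + 1/2 = 3/2
3 + 1/(3/2) = 3 + 2/3 = 11/3
2 + 1/(11/3) = 2 + 3/11 = 25/11
10 + 1/(25/11) = 10 + 11/25 = 261/25

261/25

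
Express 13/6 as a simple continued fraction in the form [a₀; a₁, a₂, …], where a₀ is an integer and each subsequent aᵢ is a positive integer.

⌊13/6⌋ = 2, remainder 1
⌊6/1⌋ = 6, remainder 0

[2; 6]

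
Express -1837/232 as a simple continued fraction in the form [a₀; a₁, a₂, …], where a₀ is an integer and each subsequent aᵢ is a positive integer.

[-8; 12, 4, 1, 3]

Apply division with remainder until the remainder is 0:
-1837 ÷ 232 → quotient -8, remainder 19
232 ÷ 19 → quotient 12, remainder 4
19 ÷ 4 → quotient 4, remainder 3
4 ÷ 3 → quotient 1, remainder 1
3 ÷ 1 → quotient 3, remainder 0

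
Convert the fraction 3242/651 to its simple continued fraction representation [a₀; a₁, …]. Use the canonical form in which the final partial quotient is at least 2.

[4; 1, 49, 13]

⌊3242/651⌋ = 4, remainder 638
⌊651/638⌋ = 1, remainder 13
⌊638/13⌋ = 49, remainder 1
⌊13/1⌋ = 13, remainder 0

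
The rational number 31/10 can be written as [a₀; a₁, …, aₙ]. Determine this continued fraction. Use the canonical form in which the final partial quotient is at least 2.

[3; 10]

Apply division with remainder until the remainder is 0:
⌊31/10⌋ = 3, remainder 1
⌊10/1⌋ = 10, remainder 0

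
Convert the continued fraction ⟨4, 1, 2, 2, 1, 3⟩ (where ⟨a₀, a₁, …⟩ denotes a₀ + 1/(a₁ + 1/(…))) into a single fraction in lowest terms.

174/37

Compute successive convergents:
a_0 = 4: 4/1
a_1 = 1: 5/1
a_2 = 2: 14/3
a_3 = 2: 33/7
a_4 = 1: 47/10
a_5 = 3: 174/37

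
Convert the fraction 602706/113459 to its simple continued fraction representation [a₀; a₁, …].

Apply division with remainder until the remainder is 0:
⌊602706/113459⌋ = 5, remainder 35411
⌊113459/35411⌋ = 3, remainder 7226
⌊35411/7226⌋ = 4, remainder 6507
⌊7226/6507⌋ = 1, remainder 719
⌊6507/719⌋ = 9, remainder 36
⌊719/36⌋ = 19, remainder 35
⌊36/35⌋ = 1, remainder 1
⌊35/1⌋ = 35, remainder 0

[5; 3, 4, 1, 9, 19, 1, 35]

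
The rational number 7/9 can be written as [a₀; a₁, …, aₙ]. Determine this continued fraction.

[0; 1, 3, 2]

⌊7/9⌋ = 0, remainder 7
⌊9/7⌋ = 1, remainder 2
⌊7/2⌋ = 3, remainder 1
⌊2/1⌋ = 2, remainder 0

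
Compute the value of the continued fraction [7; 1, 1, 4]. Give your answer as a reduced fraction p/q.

Start with 4.
1 + 1/(4/1) = 1 + 1/4 = 5/4
1 + 1/(5/4) = 1 + 4/5 = 9/5
7 + 1/(9/5) = 7 + 5/9 = 68/9

68/9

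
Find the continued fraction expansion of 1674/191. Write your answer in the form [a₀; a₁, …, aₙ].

Run the Euclidean algorithm, recording each quotient:
⌊1674/191⌋ = 8, remainder 146
⌊191/146⌋ = 1, remainder 45
⌊146/45⌋ = 3, remainder 11
⌊45/11⌋ = 4, remainder 1
⌊11/1⌋ = 11, remainder 0

[8; 1, 3, 4, 11]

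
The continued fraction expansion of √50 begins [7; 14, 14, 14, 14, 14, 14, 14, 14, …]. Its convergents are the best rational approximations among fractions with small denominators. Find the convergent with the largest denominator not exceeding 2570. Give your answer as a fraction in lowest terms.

1393/197

a_0 = 7: 7/1  (≤ bound)
a_1 = 14: 99/14  (≤ bound)
a_2 = 14: 1393/197  (≤ bound)
a_3 = 14: 19601/2772  (> 2570, stop)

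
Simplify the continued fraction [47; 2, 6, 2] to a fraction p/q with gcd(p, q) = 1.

Compute successive convergents:
a_0 = 47: 47/1
a_1 = 2: 95/2
a_2 = 6: 617/13
a_3 = 2: 1329/28

1329/28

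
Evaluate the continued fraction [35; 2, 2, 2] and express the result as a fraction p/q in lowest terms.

425/12

Work from the innermost term outward:
Start with 2.
2 + 1/(2/1) = 2 + 1/2 = 5/2
2 + 1/(5/2) = 2 + 2/5 = 12/5
35 + 1/(12/5) = 35 + 5/12 = 425/12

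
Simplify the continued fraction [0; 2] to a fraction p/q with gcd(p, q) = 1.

1/2

Start with 2.
0 + 1/(2/1) = 0 + 1/2 = 1/2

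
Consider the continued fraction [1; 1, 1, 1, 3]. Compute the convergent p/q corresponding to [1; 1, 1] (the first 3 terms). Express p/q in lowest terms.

Collapse the nested fraction from the inside out:
Start with 1.
1 + 1/(1/1) = 1 + 1/1 = 2/1
1 + 1/(2/1) = 1 + 1/2 = 3/2

3/2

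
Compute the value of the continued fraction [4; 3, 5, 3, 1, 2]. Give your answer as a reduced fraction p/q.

798/185

a_0 = 4: 4/1
a_1 = 3: 13/3
a_2 = 5: 69/16
a_3 = 3: 220/51
a_4 = 1: 289/67
a_5 = 2: 798/185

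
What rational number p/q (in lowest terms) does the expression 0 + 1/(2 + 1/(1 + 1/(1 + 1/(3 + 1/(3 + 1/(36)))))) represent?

Compute successive convergents:
a_0 = 0: 0/1
a_1 = 2: 1/2
a_2 = 1: 1/3
a_3 = 1: 2/5
a_4 = 3: 7/18
a_5 = 3: 23/59
a_6 = 36: 835/2142

835/2142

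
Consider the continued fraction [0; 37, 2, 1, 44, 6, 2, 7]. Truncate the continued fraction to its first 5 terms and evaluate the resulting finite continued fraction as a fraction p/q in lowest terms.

Build up convergents one term at a time:
a_0 = 0: 0/1
a_1 = 37: 1/37
a_2 = 2: 2/75
a_3 = 1: 3/112
a_4 = 44: 134/5003

134/5003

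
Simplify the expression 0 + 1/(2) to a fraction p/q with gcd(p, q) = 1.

1/2

Start with 2.
0 + 1/(2/1) = 0 + 1/2 = 1/2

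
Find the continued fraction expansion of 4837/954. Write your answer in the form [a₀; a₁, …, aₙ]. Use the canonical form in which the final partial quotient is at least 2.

[5; 14, 4, 5, 3]

Repeatedly divide and take the remainder:
4837 ÷ 954 → quotient 5, remainder 67
954 ÷ 67 → quotient 14, remainder 16
67 ÷ 16 → quotient 4, remainder 3
16 ÷ 3 → quotient 5, remainder 1
3 ÷ 1 → quotient 3, remainder 0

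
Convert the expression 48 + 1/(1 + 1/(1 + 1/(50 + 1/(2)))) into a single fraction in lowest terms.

a_0 = 48: 48/1
a_1 = 1: 49/1
a_2 = 1: 97/2
a_3 = 50: 4899/101
a_4 = 2: 9895/204

9895/204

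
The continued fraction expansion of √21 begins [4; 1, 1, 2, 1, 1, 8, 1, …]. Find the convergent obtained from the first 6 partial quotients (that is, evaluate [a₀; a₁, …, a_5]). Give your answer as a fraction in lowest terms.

55/12

Use the convergent recurrence hₖ = aₖ·hₖ₋₁ + hₖ₋₂ (and likewise for the denominators kₖ):
a_0 = 4: 4/1
a_1 = 1: 5/1
a_2 = 1: 9/2
a_3 = 2: 23/5
a_4 = 1: 32/7
a_5 = 1: 55/12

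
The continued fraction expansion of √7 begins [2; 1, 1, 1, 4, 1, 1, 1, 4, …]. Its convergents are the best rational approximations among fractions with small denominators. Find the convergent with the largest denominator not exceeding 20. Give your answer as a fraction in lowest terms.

45/17

a_0 = 2: 2/1  (≤ bound)
a_1 = 1: 3/1  (≤ bound)
a_2 = 1: 5/2  (≤ bound)
a_3 = 1: 8/3  (≤ bound)
a_4 = 4: 37/14  (≤ bound)
a_5 = 1: 45/17  (≤ bound)
a_6 = 1: 82/31  (> 20, stop)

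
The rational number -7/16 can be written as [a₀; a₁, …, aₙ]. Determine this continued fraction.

-7 = -1·16 + 9, so a_0 = -1
16 = 1·9 + 7, so a_1 = 1
9 = 1·7 + 2, so a_2 = 1
7 = 3·2 + 1, so a_3 = 3
2 = 2·1 + 0, so a_4 = 2

[-1; 1, 1, 3, 2]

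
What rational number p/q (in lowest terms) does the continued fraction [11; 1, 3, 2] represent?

Compute successive convergents:
a_0 = 11: 11/1
a_1 = 1: 12/1
a_2 = 3: 47/4
a_3 = 2: 106/9

106/9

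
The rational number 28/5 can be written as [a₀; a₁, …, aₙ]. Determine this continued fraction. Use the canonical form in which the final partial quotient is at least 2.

Repeatedly divide and take the remainder:
⌊28/5⌋ = 5, remainder 3
⌊5/3⌋ = 1, remainder 2
⌊3/2⌋ = 1, remainder 1
⌊2/1⌋ = 2, remainder 0

[5; 1, 1, 2]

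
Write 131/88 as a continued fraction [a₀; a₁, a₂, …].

131 ÷ 88 → quotient 1, remainder 43
88 ÷ 43 → quotient 2, remainder 2
43 ÷ 2 → quotient 21, remainder 1
2 ÷ 1 → quotient 2, remainder 0

[1; 2, 21, 2]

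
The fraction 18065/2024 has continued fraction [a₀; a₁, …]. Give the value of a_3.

2

18065 ÷ 2024 → quotient 8, remainder 1873
2024 ÷ 1873 → quotient 1, remainder 151
1873 ÷ 151 → quotient 12, remainder 61
151 ÷ 61 → quotient 2, remainder 29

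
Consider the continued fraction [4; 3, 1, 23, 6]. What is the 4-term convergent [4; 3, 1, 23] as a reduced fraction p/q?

404/95

a_0 = 4: 4/1
a_1 = 3: 13/3
a_2 = 1: 17/4
a_3 = 23: 404/95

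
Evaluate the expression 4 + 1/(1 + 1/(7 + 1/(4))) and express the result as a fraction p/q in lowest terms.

161/33

Starting at the tail and folding back:
Start with 4.
7 + 1/(4/1) = 7 + 1/4 = 29/4
1 + 1/(29/4) = 1 + 4/29 = 33/29
4 + 1/(33/29) = 4 + 29/33 = 161/33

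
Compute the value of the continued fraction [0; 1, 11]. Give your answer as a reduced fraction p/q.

11/12

Start with 11.
1 + 1/(11/1) = 1 + 1/11 = 12/11
0 + 1/(12/11) = 0 + 11/12 = 11/12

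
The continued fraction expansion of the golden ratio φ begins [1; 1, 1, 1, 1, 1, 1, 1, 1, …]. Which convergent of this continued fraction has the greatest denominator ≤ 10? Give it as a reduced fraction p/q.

13/8

List convergents until the denominator exceeds the bound:
a_0 = 1: 1/1  (≤ bound)
a_1 = 1: 2/1  (≤ bound)
a_2 = 1: 3/2  (≤ bound)
a_3 = 1: 5/3  (≤ bound)
a_4 = 1: 8/5  (≤ bound)
a_5 = 1: 13/8  (≤ bound)
a_6 = 1: 21/13  (> 10, stop)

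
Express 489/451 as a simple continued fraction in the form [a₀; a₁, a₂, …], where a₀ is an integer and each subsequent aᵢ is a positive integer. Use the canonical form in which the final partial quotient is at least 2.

489 = 1·451 + 38, so a_0 = 1
451 = 11·38 + 33, so a_1 = 11
38 = 1·33 + 5, so a_2 = 1
33 = 6·5 + 3, so a_3 = 6
5 = 1·3 + 2, so a_4 = 1
3 = 1·2 + 1, so a_5 = 1
2 = 2·1 + 0, so a_6 = 2

[1; 11, 1, 6, 1, 1, 2]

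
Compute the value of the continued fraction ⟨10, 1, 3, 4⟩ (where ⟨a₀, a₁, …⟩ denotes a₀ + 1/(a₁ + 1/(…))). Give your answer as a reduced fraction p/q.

183/17

Start with 4.
3 + 1/(4/1) = 3 + 1/4 = 13/4
1 + 1/(13/4) = 1 + 4/13 = 17/13
10 + 1/(17/13) = 10 + 13/17 = 183/17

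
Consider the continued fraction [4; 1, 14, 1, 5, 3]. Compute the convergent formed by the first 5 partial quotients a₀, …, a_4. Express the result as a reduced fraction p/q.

469/95

a_0 = 4: 4/1
a_1 = 1: 5/1
a_2 = 14: 74/15
a_3 = 1: 79/16
a_4 = 5: 469/95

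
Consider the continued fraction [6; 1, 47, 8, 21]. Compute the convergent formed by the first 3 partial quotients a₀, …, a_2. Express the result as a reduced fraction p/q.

Collapse the nested fraction from the inside out:
Start with 47.
1 + 1/(47/1) = 1 + 1/47 = 48/47
6 + 1/(48/47) = 6 + 47/48 = 335/48

335/48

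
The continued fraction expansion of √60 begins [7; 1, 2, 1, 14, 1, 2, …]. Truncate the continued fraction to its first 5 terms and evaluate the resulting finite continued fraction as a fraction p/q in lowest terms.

457/59

Start with 14.
1 + 1/(14/1) = 1 + 1/14 = 15/14
2 + 1/(15/14) = 2 + 14/15 = 44/15
1 + 1/(44/15) = 1 + 15/44 = 59/44
7 + 1/(59/44) = 7 + 44/59 = 457/59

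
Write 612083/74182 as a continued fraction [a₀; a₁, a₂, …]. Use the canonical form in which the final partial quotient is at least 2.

[8; 3, 1, 56, 7, 4, 11]

Repeatedly divide and take the remainder:
⌊612083/74182⌋ = 8, remainder 18627
⌊74182/18627⌋ = 3, remainder 18301
⌊18627/18301⌋ = 1, remainder 326
⌊18301/326⌋ = 56, remainder 45
⌊326/45⌋ = 7, remainder 11
⌊45/11⌋ = 4, remainder 1
⌊11/1⌋ = 11, remainder 0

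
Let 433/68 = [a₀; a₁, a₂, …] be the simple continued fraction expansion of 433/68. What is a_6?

3

⌊433/68⌋ = 6, remainder 25
⌊68/25⌋ = 2, remainder 18
⌊25/18⌋ = 1, remainder 7
⌊18/7⌋ = 2, remainder 4
⌊7/4⌋ = 1, remainder 3
⌊4/3⌋ = 1, remainder 1
⌊3/1⌋ = 3, remainder 0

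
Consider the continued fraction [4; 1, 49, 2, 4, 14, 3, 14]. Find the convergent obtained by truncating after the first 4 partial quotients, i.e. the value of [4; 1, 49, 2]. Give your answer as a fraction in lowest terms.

a_0 = 4: 4/1
a_1 = 1: 5/1
a_2 = 49: 249/50
a_3 = 2: 503/101

503/101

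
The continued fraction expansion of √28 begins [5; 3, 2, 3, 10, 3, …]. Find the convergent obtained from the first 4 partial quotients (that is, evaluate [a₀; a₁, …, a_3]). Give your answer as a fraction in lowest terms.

a_0 = 5: 5/1
a_1 = 3: 16/3
a_2 = 2: 37/7
a_3 = 3: 127/24

127/24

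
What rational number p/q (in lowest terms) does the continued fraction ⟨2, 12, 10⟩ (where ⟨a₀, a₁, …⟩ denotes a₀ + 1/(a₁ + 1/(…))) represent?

Use the convergent recurrence hₖ = aₖ·hₖ₋₁ + hₖ₋₂ (and likewise for the denominators kₖ):
a_0 = 2: 2/1
a_1 = 12: 25/12
a_2 = 10: 252/121

252/121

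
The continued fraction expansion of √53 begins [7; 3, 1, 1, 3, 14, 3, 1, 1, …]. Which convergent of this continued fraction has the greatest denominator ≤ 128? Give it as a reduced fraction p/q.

a_0 = 7: 7/1  (≤ bound)
a_1 = 3: 22/3  (≤ bound)
a_2 = 1: 29/4  (≤ bound)
a_3 = 1: 51/7  (≤ bound)
a_4 = 3: 182/25  (≤ bound)
a_5 = 14: 2599/357  (> 128, stop)

182/25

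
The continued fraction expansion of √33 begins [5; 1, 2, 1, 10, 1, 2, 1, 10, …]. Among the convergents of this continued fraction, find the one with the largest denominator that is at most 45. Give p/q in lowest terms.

247/43

List convergents until the denominator exceeds the bound:
a_0 = 5: 5/1  (≤ bound)
a_1 = 1: 6/1  (≤ bound)
a_2 = 2: 17/3  (≤ bound)
a_3 = 1: 23/4  (≤ bound)
a_4 = 10: 247/43  (≤ bound)
a_5 = 1: 270/47  (> 45, stop)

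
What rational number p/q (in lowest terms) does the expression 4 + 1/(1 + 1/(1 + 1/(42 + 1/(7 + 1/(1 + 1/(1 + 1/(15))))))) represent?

Use the convergent recurrence hₖ = aₖ·hₖ₋₁ + hₖ₋₂ (and likewise for the denominators kₖ):
a_0 = 4: 4/1
a_1 = 1: 5/1
a_2 = 1: 9/2
a_3 = 42: 383/85
a_4 = 7: 2690/597
a_5 = 1: 3073/682
a_6 = 1: 5763/1279
a_7 = 15: 89518/19867

89518/19867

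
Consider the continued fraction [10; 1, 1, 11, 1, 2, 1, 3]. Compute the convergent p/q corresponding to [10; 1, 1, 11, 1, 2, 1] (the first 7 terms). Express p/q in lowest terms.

Start with 1.
2 + 1/(1/1) = 2 + 1/1 = 3/1
1 + 1/(3/1) = 1 + 1/3 = 4/3
11 + 1/(4/3) = 11 + 3/4 = 47/4
1 + 1/(47/4) = 1 + 4/47 = 51/47
1 + 1/(51/47) = 1 + 47/51 = 98/51
10 + 1/(98/51) = 10 + 51/98 = 1031/98

1031/98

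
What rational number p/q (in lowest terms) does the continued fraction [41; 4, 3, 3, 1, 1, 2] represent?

Starting at the tail and folding back:
Start with 2.
1 + 1/(2/1) = 1 + 1/2 = 3/2
1 + 1/(3/2) = 1 + 2/3 = 5/3
3 + 1/(5/3) = 3 + 3/5 = 18/5
3 + 1/(18/5) = 3 + 5/18 = 59/18
4 + 1/(59/18) = 4 + 18/59 = 254/59
41 + 1/(254/59) = 41 + 59/254 = 10473/254

10473/254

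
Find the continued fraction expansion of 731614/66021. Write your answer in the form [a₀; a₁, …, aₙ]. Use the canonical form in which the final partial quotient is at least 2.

731614 = 11·66021 + 5383, so a_0 = 11
66021 = 12·5383 + 1425, so a_1 = 12
5383 = 3·1425 + 1108, so a_2 = 3
1425 = 1·1108 + 317, so a_3 = 1
1108 = 3·317 + 157, so a_4 = 3
317 = 2·157 + 3, so a_5 = 2
157 = 52·3 + 1, so a_6 = 52
3 = 3·1 + 0, so a_7 = 3

[11; 12, 3, 1, 3, 2, 52, 3]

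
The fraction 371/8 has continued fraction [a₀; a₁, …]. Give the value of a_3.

371 ÷ 8 → quotient 46, remainder 3
8 ÷ 3 → quotient 2, remainder 2
3 ÷ 2 → quotient 1, remainder 1
2 ÷ 1 → quotient 2, remainder 0

2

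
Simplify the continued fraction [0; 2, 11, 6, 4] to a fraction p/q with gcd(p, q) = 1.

Build up convergents one term at a time:
a_0 = 0: 0/1
a_1 = 2: 1/2
a_2 = 11: 11/23
a_3 = 6: 67/140
a_4 = 4: 279/583

279/583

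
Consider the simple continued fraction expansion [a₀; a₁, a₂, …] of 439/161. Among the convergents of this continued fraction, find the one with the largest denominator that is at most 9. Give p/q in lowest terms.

19/7

a_0 = 2: 2/1  (≤ bound)
a_1 = 1: 3/1  (≤ bound)
a_2 = 2: 8/3  (≤ bound)
a_3 = 1: 11/4  (≤ bound)
a_4 = 1: 19/7  (≤ bound)
a_5 = 1: 30/11  (> 9, stop)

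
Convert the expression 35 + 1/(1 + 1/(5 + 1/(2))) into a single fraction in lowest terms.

Collapse the nested fraction from the inside out:
Start with 2.
5 + 1/(2/1) = 5 + 1/2 = 11/2
1 + 1/(11/2) = 1 + 2/11 = 13/11
35 + 1/(13/11) = 35 + 11/13 = 466/13

466/13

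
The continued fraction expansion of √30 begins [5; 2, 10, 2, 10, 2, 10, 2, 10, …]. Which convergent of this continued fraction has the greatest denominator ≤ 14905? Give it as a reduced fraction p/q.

55435/10121

a_0 = 5: 5/1  (≤ bound)
a_1 = 2: 11/2  (≤ bound)
a_2 = 10: 115/21  (≤ bound)
a_3 = 2: 241/44  (≤ bound)
a_4 = 10: 2525/461  (≤ bound)
a_5 = 2: 5291/966  (≤ bound)
a_6 = 10: 55435/10121  (≤ bound)
a_7 = 2: 116161/21208  (> 14905, stop)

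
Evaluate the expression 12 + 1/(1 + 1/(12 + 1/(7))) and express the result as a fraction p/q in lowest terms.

Starting at the tail and folding back:
Start with 7.
12 + 1/(7/1) = 12 + 1/7 = 85/7
1 + 1/(85/7) = 1 + 7/85 = 92/85
12 + 1/(92/85) = 12 + 85/92 = 1189/92

1189/92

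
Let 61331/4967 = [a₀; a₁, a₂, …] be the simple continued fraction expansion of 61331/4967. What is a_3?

7

61331 = 12·4967 + 1727, so a_0 = 12
4967 = 2·1727 + 1513, so a_1 = 2
1727 = 1·1513 + 214, so a_2 = 1
1513 = 7·214 + 15, so a_3 = 7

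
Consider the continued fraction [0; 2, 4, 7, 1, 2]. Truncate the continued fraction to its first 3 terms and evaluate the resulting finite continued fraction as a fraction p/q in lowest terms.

4/9

a_0 = 0: 0/1
a_1 = 2: 1/2
a_2 = 4: 4/9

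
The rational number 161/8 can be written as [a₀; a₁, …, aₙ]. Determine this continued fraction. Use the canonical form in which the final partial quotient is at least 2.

[20; 8]

161 = 20·8 + 1, so a_0 = 20
8 = 8·1 + 0, so a_1 = 8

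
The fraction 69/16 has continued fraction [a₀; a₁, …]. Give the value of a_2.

Apply division with remainder until the remainder is 0:
⌊69/16⌋ = 4, remainder 5
⌊16/5⌋ = 3, remainder 1
⌊5/1⌋ = 5, remainder 0

5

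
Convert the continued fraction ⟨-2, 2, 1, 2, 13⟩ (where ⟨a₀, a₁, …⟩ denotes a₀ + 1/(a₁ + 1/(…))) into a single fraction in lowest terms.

Compute successive convergents:
a_0 = -2: -2/1
a_1 = 2: -3/2
a_2 = 1: -5/3
a_3 = 2: -13/8
a_4 = 13: -174/107

-174/107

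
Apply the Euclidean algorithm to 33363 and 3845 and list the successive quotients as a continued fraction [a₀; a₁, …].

Apply division with remainder until the remainder is 0:
33363 ÷ 3845 → quotient 8, remainder 2603
3845 ÷ 2603 → quotient 1, remainder 1242
2603 ÷ 1242 → quotient 2, remainder 119
1242 ÷ 119 → quotient 10, remainder 52
119 ÷ 52 → quotient 2, remainder 15
52 ÷ 15 → quotient 3, remainder 7
15 ÷ 7 → quotient 2, remainder 1
7 ÷ 1 → quotient 7, remainder 0

[8; 1, 2, 10, 2, 3, 2, 7]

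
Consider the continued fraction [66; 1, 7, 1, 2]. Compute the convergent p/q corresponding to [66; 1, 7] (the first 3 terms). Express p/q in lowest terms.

535/8

Use the convergent recurrence hₖ = aₖ·hₖ₋₁ + hₖ₋₂ (and likewise for the denominators kₖ):
a_0 = 66: 66/1
a_1 = 1: 67/1
a_2 = 7: 535/8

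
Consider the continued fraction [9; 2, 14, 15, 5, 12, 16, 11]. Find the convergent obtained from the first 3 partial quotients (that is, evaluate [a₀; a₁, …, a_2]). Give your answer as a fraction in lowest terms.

275/29

Start with 14.
2 + 1/(14/1) = 2 + 1/14 = 29/14
9 + 1/(29/14) = 9 + 14/29 = 275/29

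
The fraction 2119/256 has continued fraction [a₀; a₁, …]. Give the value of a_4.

1

Apply division with remainder until the remainder is 0:
2119 ÷ 256 → quotient 8, remainder 71
256 ÷ 71 → quotient 3, remainder 43
71 ÷ 43 → quotient 1, remainder 28
43 ÷ 28 → quotient 1, remainder 15
28 ÷ 15 → quotient 1, remainder 13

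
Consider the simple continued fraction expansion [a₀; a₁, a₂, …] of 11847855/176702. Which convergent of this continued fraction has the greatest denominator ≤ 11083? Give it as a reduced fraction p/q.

a_0 = 67: 67/1  (≤ bound)
a_1 = 20: 1341/20  (≤ bound)
a_2 = 31: 41638/621  (≤ bound)
a_3 = 3: 126255/1883  (≤ bound)
a_4 = 1: 167893/2504  (≤ bound)
a_5 = 1: 294148/4387  (≤ bound)
a_6 = 3: 1050337/15665  (> 11083, stop)

294148/4387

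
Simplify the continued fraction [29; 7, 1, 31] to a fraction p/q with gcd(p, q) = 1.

a_0 = 29: 29/1
a_1 = 7: 204/7
a_2 = 1: 233/8
a_3 = 31: 7427/255

7427/255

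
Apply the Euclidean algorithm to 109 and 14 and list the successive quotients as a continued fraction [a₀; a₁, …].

Apply division with remainder until the remainder is 0:
⌊109/14⌋ = 7, remainder 11
⌊14/11⌋ = 1, remainder 3
⌊11/3⌋ = 3, remainder 2
⌊3/2⌋ = 1, remainder 1
⌊2/1⌋ = 2, remainder 0

[7; 1, 3, 1, 2]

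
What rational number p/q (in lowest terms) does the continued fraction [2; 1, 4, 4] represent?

59/21

a_0 = 2: 2/1
a_1 = 1: 3/1
a_2 = 4: 14/5
a_3 = 4: 59/21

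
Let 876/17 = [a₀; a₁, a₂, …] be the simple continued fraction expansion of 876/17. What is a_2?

1

Apply division with remainder until the remainder is 0:
876 ÷ 17 → quotient 51, remainder 9
17 ÷ 9 → quotient 1, remainder 8
9 ÷ 8 → quotient 1, remainder 1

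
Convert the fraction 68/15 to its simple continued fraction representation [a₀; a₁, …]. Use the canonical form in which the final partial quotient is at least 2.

⌊68/15⌋ = 4, remainder 8
⌊15/8⌋ = 1, remainder 7
⌊8/7⌋ = 1, remainder 1
⌊7/1⌋ = 7, remainder 0

[4; 1, 1, 7]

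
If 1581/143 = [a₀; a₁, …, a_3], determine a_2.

1

Repeatedly divide and take the remainder:
⌊1581/143⌋ = 11, remainder 8
⌊143/8⌋ = 17, remainder 7
⌊8/7⌋ = 1, remainder 1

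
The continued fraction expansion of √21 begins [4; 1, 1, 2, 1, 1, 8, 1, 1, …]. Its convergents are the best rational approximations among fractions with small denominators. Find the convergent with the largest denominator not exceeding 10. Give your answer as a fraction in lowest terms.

a_0 = 4: 4/1  (≤ bound)
a_1 = 1: 5/1  (≤ bound)
a_2 = 1: 9/2  (≤ bound)
a_3 = 2: 23/5  (≤ bound)
a_4 = 1: 32/7  (≤ bound)
a_5 = 1: 55/12  (> 10, stop)

32/7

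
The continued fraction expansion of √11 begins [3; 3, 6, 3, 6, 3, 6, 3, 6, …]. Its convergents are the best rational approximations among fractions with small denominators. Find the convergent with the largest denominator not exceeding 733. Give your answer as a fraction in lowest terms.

List convergents until the denominator exceeds the bound:
a_0 = 3: 3/1  (≤ bound)
a_1 = 3: 10/3  (≤ bound)
a_2 = 6: 63/19  (≤ bound)
a_3 = 3: 199/60  (≤ bound)
a_4 = 6: 1257/379  (≤ bound)
a_5 = 3: 3970/1197  (> 733, stop)

1257/379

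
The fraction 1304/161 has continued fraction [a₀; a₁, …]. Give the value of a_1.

1304 = 8·161 + 16, so a_0 = 8
161 = 10·16 + 1, so a_1 = 10

10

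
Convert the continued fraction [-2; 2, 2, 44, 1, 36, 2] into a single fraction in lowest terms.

a_0 = -2: -2/1
a_1 = 2: -3/2
a_2 = 2: -8/5
a_3 = 44: -355/222
a_4 = 1: -363/227
a_5 = 36: -13423/8394
a_6 = 2: -27209/17015

-27209/17015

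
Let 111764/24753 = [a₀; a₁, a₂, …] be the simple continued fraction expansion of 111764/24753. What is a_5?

49

Apply division with remainder until the remainder is 0:
⌊111764/24753⌋ = 4, remainder 12752
⌊24753/12752⌋ = 1, remainder 12001
⌊12752/12001⌋ = 1, remainder 751
⌊12001/751⌋ = 15, remainder 736
⌊751/736⌋ = 1, remainder 15
⌊736/15⌋ = 49, remainder 1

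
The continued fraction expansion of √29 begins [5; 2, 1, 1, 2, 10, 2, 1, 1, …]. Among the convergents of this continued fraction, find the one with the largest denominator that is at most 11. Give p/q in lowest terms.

27/5

a_0 = 5: 5/1  (≤ bound)
a_1 = 2: 11/2  (≤ bound)
a_2 = 1: 16/3  (≤ bound)
a_3 = 1: 27/5  (≤ bound)
a_4 = 2: 70/13  (> 11, stop)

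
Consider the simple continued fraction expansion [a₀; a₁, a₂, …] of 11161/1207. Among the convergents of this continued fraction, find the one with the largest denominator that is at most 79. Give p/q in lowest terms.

712/77

a_0 = 9: 9/1  (≤ bound)
a_1 = 4: 37/4  (≤ bound)
a_2 = 19: 712/77  (≤ bound)
a_3 = 1: 749/81  (> 79, stop)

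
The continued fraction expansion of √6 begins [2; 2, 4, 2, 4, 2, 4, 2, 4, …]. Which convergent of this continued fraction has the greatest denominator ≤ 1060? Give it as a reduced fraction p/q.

2158/881

a_0 = 2: 2/1  (≤ bound)
a_1 = 2: 5/2  (≤ bound)
a_2 = 4: 22/9  (≤ bound)
a_3 = 2: 49/20  (≤ bound)
a_4 = 4: 218/89  (≤ bound)
a_5 = 2: 485/198  (≤ bound)
a_6 = 4: 2158/881  (≤ bound)
a_7 = 2: 4801/1960  (> 1060, stop)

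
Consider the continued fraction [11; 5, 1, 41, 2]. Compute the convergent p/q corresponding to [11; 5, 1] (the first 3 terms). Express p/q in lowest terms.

67/6

Start with 1.
5 + 1/(1/1) = 5 + 1/1 = 6/1
11 + 1/(6/1) = 11 + 1/6 = 67/6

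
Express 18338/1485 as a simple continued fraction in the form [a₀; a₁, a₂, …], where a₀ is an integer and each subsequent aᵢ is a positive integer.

[12; 2, 1, 6, 1, 1, 34]

Apply division with remainder until the remainder is 0:
18338 = 12·1485 + 518, so a_0 = 12
1485 = 2·518 + 449, so a_1 = 2
518 = 1·449 + 69, so a_2 = 1
449 = 6·69 + 35, so a_3 = 6
69 = 1·35 + 34, so a_4 = 1
35 = 1·34 + 1, so a_5 = 1
34 = 34·1 + 0, so a_6 = 34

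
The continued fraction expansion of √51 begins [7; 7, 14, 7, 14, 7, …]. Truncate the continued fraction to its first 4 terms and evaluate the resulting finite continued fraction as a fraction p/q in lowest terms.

4999/700

Starting at the tail and folding back:
Start with 7.
14 + 1/(7/1) = 14 + 1/7 = 99/7
7 + 1/(99/7) = 7 + 7/99 = 700/99
7 + 1/(700/99) = 7 + 99/700 = 4999/700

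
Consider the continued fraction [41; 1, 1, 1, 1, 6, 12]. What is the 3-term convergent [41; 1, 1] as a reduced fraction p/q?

Start with 1.
1 + 1/(1/1) = 1 + 1/1 = 2/1
41 + 1/(2/1) = 41 + 1/2 = 83/2

83/2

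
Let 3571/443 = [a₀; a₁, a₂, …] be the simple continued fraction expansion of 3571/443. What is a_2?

3571 ÷ 443 → quotient 8, remainder 27
443 ÷ 27 → quotient 16, remainder 11
27 ÷ 11 → quotient 2, remainder 5

2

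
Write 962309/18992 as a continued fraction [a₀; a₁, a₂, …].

[50; 1, 2, 43, 1, 14, 1, 8]

⌊962309/18992⌋ = 50, remainder 12709
⌊18992/12709⌋ = 1, remainder 6283
⌊12709/6283⌋ = 2, remainder 143
⌊6283/143⌋ = 43, remainder 134
⌊143/134⌋ = 1, remainder 9
⌊134/9⌋ = 14, remainder 8
⌊9/8⌋ = 1, remainder 1
⌊8/1⌋ = 8, remainder 0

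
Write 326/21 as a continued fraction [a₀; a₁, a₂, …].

326 = 15·21 + 11, so a_0 = 15
21 = 1·11 + 10, so a_1 = 1
11 = 1·10 + 1, so a_2 = 1
10 = 10·1 + 0, so a_3 = 10

[15; 1, 1, 10]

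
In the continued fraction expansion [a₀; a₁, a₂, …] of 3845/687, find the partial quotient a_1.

3845 ÷ 687 → quotient 5, remainder 410
687 ÷ 410 → quotient 1, remainder 277

1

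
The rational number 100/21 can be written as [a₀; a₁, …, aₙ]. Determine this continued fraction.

100 = 4·21 + 16, so a_0 = 4
21 = 1·16 + 5, so a_1 = 1
16 = 3·5 + 1, so a_2 = 3
5 = 5·1 + 0, so a_3 = 5

[4; 1, 3, 5]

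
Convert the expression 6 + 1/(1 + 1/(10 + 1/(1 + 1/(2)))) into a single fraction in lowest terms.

242/35

Start with 2.
1 + 1/(2/1) = 1 + 1/2 = 3/2
10 + 1/(3/2) = 10 + 2/3 = 32/3
1 + 1/(32/3) = 1 + 3/32 = 35/32
6 + 1/(35/32) = 6 + 32/35 = 242/35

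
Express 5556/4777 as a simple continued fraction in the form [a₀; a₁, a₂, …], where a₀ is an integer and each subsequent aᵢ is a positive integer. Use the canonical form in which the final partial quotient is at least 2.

5556 = 1·4777 + 779, so a_0 = 1
4777 = 6·779 + 103, so a_1 = 6
779 = 7·103 + 58, so a_2 = 7
103 = 1·58 + 45, so a_3 = 1
58 = 1·45 + 13, so a_4 = 1
45 = 3·13 + 6, so a_5 = 3
13 = 2·6 + 1, so a_6 = 2
6 = 6·1 + 0, so a_7 = 6

[1; 6, 7, 1, 1, 3, 2, 6]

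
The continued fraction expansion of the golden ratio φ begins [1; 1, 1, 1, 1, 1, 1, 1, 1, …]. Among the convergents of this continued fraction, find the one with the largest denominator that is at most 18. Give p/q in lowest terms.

List convergents until the denominator exceeds the bound:
a_0 = 1: 1/1  (≤ bound)
a_1 = 1: 2/1  (≤ bound)
a_2 = 1: 3/2  (≤ bound)
a_3 = 1: 5/3  (≤ bound)
a_4 = 1: 8/5  (≤ bound)
a_5 = 1: 13/8  (≤ bound)
a_6 = 1: 21/13  (≤ bound)
a_7 = 1: 34/21  (> 18, stop)

21/13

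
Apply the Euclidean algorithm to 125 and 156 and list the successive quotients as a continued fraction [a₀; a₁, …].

125 ÷ 156 → quotient 0, remainder 125
156 ÷ 125 → quotient 1, remainder 31
125 ÷ 31 → quotient 4, remainder 1
31 ÷ 1 → quotient 31, remainder 0

[0; 1, 4, 31]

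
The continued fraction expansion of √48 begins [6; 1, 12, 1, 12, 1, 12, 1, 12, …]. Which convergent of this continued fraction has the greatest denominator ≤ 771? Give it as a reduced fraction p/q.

a_0 = 6: 6/1  (≤ bound)
a_1 = 1: 7/1  (≤ bound)
a_2 = 12: 90/13  (≤ bound)
a_3 = 1: 97/14  (≤ bound)
a_4 = 12: 1254/181  (≤ bound)
a_5 = 1: 1351/195  (≤ bound)
a_6 = 12: 17466/2521  (> 771, stop)

1351/195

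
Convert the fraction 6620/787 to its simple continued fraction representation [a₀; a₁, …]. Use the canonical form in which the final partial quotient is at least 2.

Apply division with remainder until the remainder is 0:
6620 ÷ 787 → quotient 8, remainder 324
787 ÷ 324 → quotient 2, remainder 139
324 ÷ 139 → quotient 2, remainder 46
139 ÷ 46 → quotient 3, remainder 1
46 ÷ 1 → quotient 46, remainder 0

[8; 2, 2, 3, 46]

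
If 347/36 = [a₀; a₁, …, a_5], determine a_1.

347 = 9·36 + 23, so a_0 = 9
36 = 1·23 + 13, so a_1 = 1

1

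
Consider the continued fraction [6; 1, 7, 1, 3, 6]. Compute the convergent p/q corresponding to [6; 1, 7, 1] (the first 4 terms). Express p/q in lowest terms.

62/9

a_0 = 6: 6/1
a_1 = 1: 7/1
a_2 = 7: 55/8
a_3 = 1: 62/9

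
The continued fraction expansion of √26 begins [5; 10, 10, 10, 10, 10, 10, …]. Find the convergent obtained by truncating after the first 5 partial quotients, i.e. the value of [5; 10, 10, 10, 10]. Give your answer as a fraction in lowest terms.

Start with 10.
10 + 1/(10/1) = 10 + 1/10 = 101/10
10 + 1/(101/10) = 10 + 10/101 = 1020/101
10 + 1/(1020/101) = 10 + 101/1020 = 10301/1020
5 + 1/(10301/1020) = 5 + 1020/10301 = 52525/10301

52525/10301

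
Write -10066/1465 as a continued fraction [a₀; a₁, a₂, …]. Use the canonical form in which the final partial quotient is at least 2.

Apply division with remainder until the remainder is 0:
⌊-10066/1465⌋ = -7, remainder 189
⌊1465/189⌋ = 7, remainder 142
⌊189/142⌋ = 1, remainder 47
⌊142/47⌋ = 3, remainder 1
⌊47/1⌋ = 47, remainder 0

[-7; 7, 1, 3, 47]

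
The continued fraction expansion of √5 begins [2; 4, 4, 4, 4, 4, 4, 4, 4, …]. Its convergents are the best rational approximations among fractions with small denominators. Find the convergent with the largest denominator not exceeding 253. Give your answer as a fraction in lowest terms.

List convergents until the denominator exceeds the bound:
a_0 = 2: 2/1  (≤ bound)
a_1 = 4: 9/4  (≤ bound)
a_2 = 4: 38/17  (≤ bound)
a_3 = 4: 161/72  (≤ bound)
a_4 = 4: 682/305  (> 253, stop)

161/72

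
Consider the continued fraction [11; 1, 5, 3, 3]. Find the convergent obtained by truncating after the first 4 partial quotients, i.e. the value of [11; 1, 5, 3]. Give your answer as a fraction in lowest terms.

225/19

Build up convergents one term at a time:
a_0 = 11: 11/1
a_1 = 1: 12/1
a_2 = 5: 71/6
a_3 = 3: 225/19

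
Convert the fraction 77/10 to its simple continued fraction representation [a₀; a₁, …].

[7; 1, 2, 3]

⌊77/10⌋ = 7, remainder 7
⌊10/7⌋ = 1, remainder 3
⌊7/3⌋ = 2, remainder 1
⌊3/1⌋ = 3, remainder 0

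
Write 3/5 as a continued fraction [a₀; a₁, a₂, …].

[0; 1, 1, 2]

3 = 0·5 + 3, so a_0 = 0
5 = 1·3 + 2, so a_1 = 1
3 = 1·2 + 1, so a_2 = 1
2 = 2·1 + 0, so a_3 = 2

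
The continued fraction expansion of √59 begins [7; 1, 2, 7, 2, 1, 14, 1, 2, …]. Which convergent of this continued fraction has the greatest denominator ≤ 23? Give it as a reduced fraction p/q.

169/22

a_0 = 7: 7/1  (≤ bound)
a_1 = 1: 8/1  (≤ bound)
a_2 = 2: 23/3  (≤ bound)
a_3 = 7: 169/22  (≤ bound)
a_4 = 2: 361/47  (> 23, stop)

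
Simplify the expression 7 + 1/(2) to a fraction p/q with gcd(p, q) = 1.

Starting at the tail and folding back:
Start with 2.
7 + 1/(2/1) = 7 + 1/2 = 15/2

15/2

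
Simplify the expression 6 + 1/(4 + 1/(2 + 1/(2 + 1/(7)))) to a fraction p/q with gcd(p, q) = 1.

1015/163

Start with 7.
2 + 1/(7/1) = 2 + 1/7 = 15/7
2 + 1/(15/7) = 2 + 7/15 = 37/15
4 + 1/(37/15) = 4 + 15/37 = 163/37
6 + 1/(163/37) = 6 + 37/163 = 1015/163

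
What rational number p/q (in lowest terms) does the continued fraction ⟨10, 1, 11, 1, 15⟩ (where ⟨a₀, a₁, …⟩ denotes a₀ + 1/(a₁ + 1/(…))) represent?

2261/207

a_0 = 10: 10/1
a_1 = 1: 11/1
a_2 = 11: 131/12
a_3 = 1: 142/13
a_4 = 15: 2261/207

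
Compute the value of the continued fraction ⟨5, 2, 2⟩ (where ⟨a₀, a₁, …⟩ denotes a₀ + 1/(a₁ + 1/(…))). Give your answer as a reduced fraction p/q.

27/5

Start with 2.
2 + 1/(2/1) = 2 + 1/2 = 5/2
5 + 1/(5/2) = 5 + 2/5 = 27/5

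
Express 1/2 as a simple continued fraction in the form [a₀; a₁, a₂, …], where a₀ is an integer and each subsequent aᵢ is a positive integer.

Run the Euclidean algorithm, recording each quotient:
1 = 0·2 + 1, so a_0 = 0
2 = 2·1 + 0, so a_1 = 2

[0; 2]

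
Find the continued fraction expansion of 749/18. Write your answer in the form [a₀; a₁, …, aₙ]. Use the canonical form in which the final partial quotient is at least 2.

749 ÷ 18 → quotient 41, remainder 11
18 ÷ 11 → quotient 1, remainder 7
11 ÷ 7 → quotient 1, remainder 4
7 ÷ 4 → quotient 1, remainder 3
4 ÷ 3 → quotient 1, remainder 1
3 ÷ 1 → quotient 3, remainder 0

[41; 1, 1, 1, 1, 3]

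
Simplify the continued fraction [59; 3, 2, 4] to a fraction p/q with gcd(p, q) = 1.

Start with 4.
2 + 1/(4/1) = 2 + 1/4 = 9/4
3 + 1/(9/4) = 3 + 4/9 = 31/9
59 + 1/(31/9) = 59 + 9/31 = 1838/31

1838/31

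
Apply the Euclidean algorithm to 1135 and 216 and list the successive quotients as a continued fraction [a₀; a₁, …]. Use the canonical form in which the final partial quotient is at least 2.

Repeatedly divide and take the remainder:
⌊1135/216⌋ = 5, remainder 55
⌊216/55⌋ = 3, remainder 51
⌊55/51⌋ = 1, remainder 4
⌊51/4⌋ = 12, remainder 3
⌊4/3⌋ = 1, remainder 1
⌊3/1⌋ = 3, remainder 0

[5; 3, 1, 12, 1, 3]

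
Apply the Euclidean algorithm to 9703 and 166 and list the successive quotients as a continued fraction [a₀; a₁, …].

[58; 2, 4, 1, 2, 5]

⌊9703/166⌋ = 58, remainder 75
⌊166/75⌋ = 2, remainder 16
⌊75/16⌋ = 4, remainder 11
⌊16/11⌋ = 1, remainder 5
⌊11/5⌋ = 2, remainder 1
⌊5/1⌋ = 5, remainder 0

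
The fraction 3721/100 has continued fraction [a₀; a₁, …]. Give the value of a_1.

⌊3721/100⌋ = 37, remainder 21
⌊100/21⌋ = 4, remainder 16

4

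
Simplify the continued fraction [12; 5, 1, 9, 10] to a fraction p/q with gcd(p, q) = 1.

7253/596

Work from the innermost term outward:
Start with 10.
9 + 1/(10/1) = 9 + 1/10 = 91/10
1 + 1/(91/10) = 1 + 10/91 = 101/91
5 + 1/(101/91) = 5 + 91/101 = 596/101
12 + 1/(596/101) = 12 + 101/596 = 7253/596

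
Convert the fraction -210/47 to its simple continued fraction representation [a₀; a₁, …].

⌊-210/47⌋ = -5, remainder 25
⌊47/25⌋ = 1, remainder 22
⌊25/22⌋ = 1, remainder 3
⌊22/3⌋ = 7, remainder 1
⌊3/1⌋ = 3, remainder 0

[-5; 1, 1, 7, 3]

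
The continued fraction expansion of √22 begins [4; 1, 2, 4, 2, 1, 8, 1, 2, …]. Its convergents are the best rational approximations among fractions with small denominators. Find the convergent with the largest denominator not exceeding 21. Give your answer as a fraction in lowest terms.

List convergents until the denominator exceeds the bound:
a_0 = 4: 4/1  (≤ bound)
a_1 = 1: 5/1  (≤ bound)
a_2 = 2: 14/3  (≤ bound)
a_3 = 4: 61/13  (≤ bound)
a_4 = 2: 136/29  (> 21, stop)

61/13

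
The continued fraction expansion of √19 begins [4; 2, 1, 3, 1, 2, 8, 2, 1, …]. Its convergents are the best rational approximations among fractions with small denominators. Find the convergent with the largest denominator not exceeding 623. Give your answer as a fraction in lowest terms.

1421/326

List convergents until the denominator exceeds the bound:
a_0 = 4: 4/1  (≤ bound)
a_1 = 2: 9/2  (≤ bound)
a_2 = 1: 13/3  (≤ bound)
a_3 = 3: 48/11  (≤ bound)
a_4 = 1: 61/14  (≤ bound)
a_5 = 2: 170/39  (≤ bound)
a_6 = 8: 1421/326  (≤ bound)
a_7 = 2: 3012/691  (> 623, stop)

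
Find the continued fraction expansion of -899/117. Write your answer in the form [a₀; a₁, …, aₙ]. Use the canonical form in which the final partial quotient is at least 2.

-899 = -8·117 + 37, so a_0 = -8
117 = 3·37 + 6, so a_1 = 3
37 = 6·6 + 1, so a_2 = 6
6 = 6·1 + 0, so a_3 = 6

[-8; 3, 6, 6]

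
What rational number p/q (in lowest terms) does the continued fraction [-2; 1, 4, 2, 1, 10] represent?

a_0 = -2: -2/1
a_1 = 1: -1/1
a_2 = 4: -6/5
a_3 = 2: -13/11
a_4 = 1: -19/16
a_5 = 10: -203/171

-203/171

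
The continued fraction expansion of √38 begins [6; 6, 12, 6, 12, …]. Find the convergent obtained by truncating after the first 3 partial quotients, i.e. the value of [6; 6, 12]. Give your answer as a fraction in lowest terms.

a_0 = 6: 6/1
a_1 = 6: 37/6
a_2 = 12: 450/73

450/73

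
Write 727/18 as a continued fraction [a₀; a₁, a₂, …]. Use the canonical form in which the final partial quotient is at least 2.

[40; 2, 1, 1, 3]

Run the Euclidean algorithm, recording each quotient:
⌊727/18⌋ = 40, remainder 7
⌊18/7⌋ = 2, remainder 4
⌊7/4⌋ = 1, remainder 3
⌊4/3⌋ = 1, remainder 1
⌊3/1⌋ = 3, remainder 0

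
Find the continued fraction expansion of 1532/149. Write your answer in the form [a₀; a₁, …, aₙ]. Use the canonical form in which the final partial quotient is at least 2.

[10; 3, 1, 1, 4, 1, 3]

Apply division with remainder until the remainder is 0:
1532 ÷ 149 → quotient 10, remainder 42
149 ÷ 42 → quotient 3, remainder 23
42 ÷ 23 → quotient 1, remainder 19
23 ÷ 19 → quotient 1, remainder 4
19 ÷ 4 → quotient 4, remainder 3
4 ÷ 3 → quotient 1, remainder 1
3 ÷ 1 → quotient 3, remainder 0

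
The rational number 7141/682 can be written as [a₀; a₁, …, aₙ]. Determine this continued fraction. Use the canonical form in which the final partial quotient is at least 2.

7141 ÷ 682 → quotient 10, remainder 321
682 ÷ 321 → quotient 2, remainder 40
321 ÷ 40 → quotient 8, remainder 1
40 ÷ 1 → quotient 40, remainder 0

[10; 2, 8, 40]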